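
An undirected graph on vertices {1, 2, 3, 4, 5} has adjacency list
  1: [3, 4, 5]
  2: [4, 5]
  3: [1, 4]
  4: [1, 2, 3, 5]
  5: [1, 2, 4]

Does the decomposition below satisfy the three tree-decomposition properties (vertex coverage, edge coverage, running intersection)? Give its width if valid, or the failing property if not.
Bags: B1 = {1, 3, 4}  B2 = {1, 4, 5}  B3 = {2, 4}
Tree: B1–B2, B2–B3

No — edge (5,2) lies in no bag.

A tree decomposition must satisfy three properties: every vertex lies in some bag; for every edge, both endpoints lie together in some bag; and for every vertex, the bags containing it form a connected subtree. Here edge (5,2) lies in no bag, so the decomposition is invalid.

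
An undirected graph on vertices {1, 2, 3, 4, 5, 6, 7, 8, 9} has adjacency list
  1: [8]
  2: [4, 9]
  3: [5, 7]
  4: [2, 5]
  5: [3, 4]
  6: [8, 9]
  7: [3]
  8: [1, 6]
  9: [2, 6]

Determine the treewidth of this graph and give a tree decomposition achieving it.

The largest bag has 2 vertices, giving width 1; this decomposition certifies tw(G) ≤ 1. Any graph with an edge has treewidth ≥ 1, and G has the edge 7–3. The upper and lower bounds meet at 1, so that is the treewidth.

Treewidth 1.
One optimal decomposition is:
Bags: B1 = {3, 7}  B2 = {3, 5}  B3 = {4, 5}  B4 = {2, 4}  B5 = {2, 9}  B6 = {6, 9}  B7 = {6, 8}  B8 = {1, 8}
Tree: B1–B2, B2–B3, B3–B4, B4–B5, B5–B6, B6–B7, B7–B8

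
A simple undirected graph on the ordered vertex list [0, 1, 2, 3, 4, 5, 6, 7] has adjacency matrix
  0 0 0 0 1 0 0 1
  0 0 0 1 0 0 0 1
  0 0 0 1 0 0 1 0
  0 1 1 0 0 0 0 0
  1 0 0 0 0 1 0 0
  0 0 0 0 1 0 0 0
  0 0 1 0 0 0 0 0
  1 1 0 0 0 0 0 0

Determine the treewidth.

1

A width-1 tree decomposition is:
Bags: B1 = {4, 5}  B2 = {0, 4}  B3 = {0, 7}  B4 = {1, 7}  B5 = {1, 3}  B6 = {2, 3}  B7 = {2, 6}
Tree: B1–B2, B2–B3, B3–B4, B4–B5, B5–B6, B6–B7
Every bag has size at most 2, so the width is 2 − 1 = 1 and tw(G) ≤ 1. G has an edge, so its treewidth is at least 1. Hence tw(G) = 1 exactly.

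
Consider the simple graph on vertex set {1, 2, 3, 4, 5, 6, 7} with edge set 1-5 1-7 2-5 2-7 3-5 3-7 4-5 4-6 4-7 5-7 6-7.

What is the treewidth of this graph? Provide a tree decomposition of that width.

Treewidth 2.
Bags: B1 = {2, 5, 7}  B2 = {3, 5, 7}  B3 = {1, 5, 7}  B4 = {4, 5, 7}  B5 = {4, 6, 7}
Tree: B1–B2, B1–B3, B3–B4, B4–B5

The largest bag has 3 vertices, giving width 2; this decomposition certifies tw(G) ≤ 2. For the lower bound, the 3 vertices {1, 5, 7} are pairwise adjacent, and any tree decomposition puts a clique entirely inside one bag — forcing width ≥ 2. Therefore the treewidth is 2.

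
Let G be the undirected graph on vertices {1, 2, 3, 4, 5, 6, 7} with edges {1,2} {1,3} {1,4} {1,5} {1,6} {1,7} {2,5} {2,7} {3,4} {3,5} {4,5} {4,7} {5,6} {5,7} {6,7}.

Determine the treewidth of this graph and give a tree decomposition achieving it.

Each bag holds 4 vertices, so the decomposition has width 3, which upper-bounds the treewidth. On the other hand G contains the 4-clique {1, 3, 4, 5}. A clique must lie in a single bag of any decomposition, so no decomposition can have width below 3. Therefore the treewidth is 3.

Treewidth 3.
Bags: B1 = {1, 4, 5, 7}  B2 = {1, 2, 5, 7}  B3 = {1, 3, 4, 5}  B4 = {1, 5, 6, 7}
Tree: B1–B2, B1–B3, B2–B4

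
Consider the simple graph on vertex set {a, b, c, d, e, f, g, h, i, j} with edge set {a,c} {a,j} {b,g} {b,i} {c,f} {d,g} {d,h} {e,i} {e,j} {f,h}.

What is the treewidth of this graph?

2

A width-2 tree decomposition is:
Bags: B1 = {b, g, i}  B2 = {e, g, i}  B3 = {e, g, j}  B4 = {a, g, j}  B5 = {a, c, g}  B6 = {c, f, g}  B7 = {f, g, h}  B8 = {d, g, h}
Tree: B1–B2, B2–B3, B3–B4, B4–B5, B5–B6, B6–B7, B7–B8
Every bag has size at most 3, so the width is 3 − 1 = 2 and tw(G) ≤ 2. The edges g–b–i–e–j–a–c–f–h–d–g form a cycle, so G is not a tree and its treewidth is at least 2. Combining the bounds, tw(G) = 2.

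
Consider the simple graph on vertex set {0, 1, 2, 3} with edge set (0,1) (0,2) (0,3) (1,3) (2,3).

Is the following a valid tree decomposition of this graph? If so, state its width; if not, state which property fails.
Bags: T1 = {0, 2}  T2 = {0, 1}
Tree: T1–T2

A tree decomposition must satisfy three properties: every vertex lies in some bag; for every edge, both endpoints lie together in some bag; and for every vertex, the bags containing it form a connected subtree. Here vertex 3 appears in no bag, so the decomposition is invalid.

No — vertex 3 appears in no bag.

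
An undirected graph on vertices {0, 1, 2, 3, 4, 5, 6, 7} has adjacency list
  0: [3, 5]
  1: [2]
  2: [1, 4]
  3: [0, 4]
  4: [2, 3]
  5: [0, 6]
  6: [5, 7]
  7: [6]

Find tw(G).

A width-1 tree decomposition is:
Bags: B1 = {1, 2}  B2 = {2, 4}  B3 = {3, 4}  B4 = {0, 3}  B5 = {0, 5}  B6 = {5, 6}  B7 = {6, 7}
Tree: B1–B2, B2–B3, B3–B4, B4–B5, B5–B6, B6–B7
The largest bag has 2 vertices, giving width 1; this decomposition certifies tw(G) ≤ 1. Any graph with an edge has treewidth ≥ 1, and G has the edge 1–2. Combining the bounds, tw(G) = 1.

1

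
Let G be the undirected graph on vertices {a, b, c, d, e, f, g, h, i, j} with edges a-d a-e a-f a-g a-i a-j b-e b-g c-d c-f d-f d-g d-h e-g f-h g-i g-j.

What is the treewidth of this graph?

A width-2 tree decomposition is:
Bags: B1 = {a, d, g}  B2 = {a, g, i}  B3 = {a, d, f}  B4 = {a, e, g}  B5 = {c, d, f}  B6 = {d, f, h}  B7 = {a, g, j}  B8 = {b, e, g}
Tree: B1–B2, B1–B3, B1–B4, B3–B5, B3–B6, B2–B7, B4–B8
Every bag has size at most 3, so the width is 3 − 1 = 2 and tw(G) ≤ 2. Conversely, {a, d, g} is a clique of size 3, and the vertices of any clique must share a bag in every tree decomposition; so some bag has ≥ 3 vertices and tw(G) ≥ 2. Hence tw(G) = 2 exactly.

2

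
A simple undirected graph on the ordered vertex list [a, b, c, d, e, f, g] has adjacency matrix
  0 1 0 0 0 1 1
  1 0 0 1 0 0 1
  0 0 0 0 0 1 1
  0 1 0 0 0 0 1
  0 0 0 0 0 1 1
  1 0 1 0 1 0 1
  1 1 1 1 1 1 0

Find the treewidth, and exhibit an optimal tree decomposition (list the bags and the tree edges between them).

The largest bag has 3 vertices, giving width 2; this decomposition certifies tw(G) ≤ 2. For the lower bound, the 3 vertices {b, d, g} are pairwise adjacent, and any tree decomposition puts a clique entirely inside one bag — forcing width ≥ 2. Combining the bounds, tw(G) = 2.

Treewidth 2.
One such decomposition:
Bags: B1 = {a, f, g}  B2 = {c, f, g}  B3 = {a, b, g}  B4 = {e, f, g}  B5 = {b, d, g}
Tree: B1–B2, B1–B3, B1–B4, B3–B5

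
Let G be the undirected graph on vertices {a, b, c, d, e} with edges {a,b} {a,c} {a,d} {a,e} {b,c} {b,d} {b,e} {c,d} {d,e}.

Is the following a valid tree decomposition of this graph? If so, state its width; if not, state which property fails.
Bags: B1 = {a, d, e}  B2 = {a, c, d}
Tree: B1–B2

No — vertex b appears in no bag.

A tree decomposition must satisfy three properties: every vertex lies in some bag; for every edge, both endpoints lie together in some bag; and for every vertex, the bags containing it form a connected subtree. Here vertex b appears in no bag, so the decomposition is invalid.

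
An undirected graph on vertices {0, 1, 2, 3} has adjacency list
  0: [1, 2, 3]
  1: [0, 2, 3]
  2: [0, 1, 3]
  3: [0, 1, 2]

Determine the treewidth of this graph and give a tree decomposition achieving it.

A single bag containing all 4 vertices is trivially a valid decomposition of width 3. Conversely, {0, 1, 2, 3} is a clique of size 4, and the vertices of any clique must share a bag in every tree decomposition; so some bag has ≥ 4 vertices and tw(G) ≥ 3. The upper and lower bounds meet at 3, so that is the treewidth.

Treewidth 3.
One such decomposition:
Bags: B1 = {0, 1, 2, 3}
Tree: (single bag)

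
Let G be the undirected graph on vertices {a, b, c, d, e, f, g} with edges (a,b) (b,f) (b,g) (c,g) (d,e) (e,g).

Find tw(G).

A width-1 tree decomposition is:
Bags: B1 = {e, g}  B2 = {b, g}  B3 = {a, b}  B4 = {d, e}  B5 = {b, f}  B6 = {c, g}
Tree: B1–B2, B2–B3, B1–B4, B2–B5, B2–B6
The largest bag has 2 vertices, giving width 1; this decomposition certifies tw(G) ≤ 1. G has an edge, so its treewidth is at least 1. Hence tw(G) = 1 exactly.

1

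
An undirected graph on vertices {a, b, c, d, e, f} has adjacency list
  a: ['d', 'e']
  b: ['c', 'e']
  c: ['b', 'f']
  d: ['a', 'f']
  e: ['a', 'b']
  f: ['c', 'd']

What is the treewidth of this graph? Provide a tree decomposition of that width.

Treewidth 2.
One such decomposition:
Bags: B1 = {c, d, f}  B2 = {a, c, d}  B3 = {a, c, e}  B4 = {b, c, e}
Tree: B1–B2, B2–B3, B3–B4

The largest bag has 3 vertices, giving width 2; this decomposition certifies tw(G) ≤ 2. The edges c–f–d–a–e–b–c form a cycle, so G is not a tree and its treewidth is at least 2. Combining the bounds, tw(G) = 2.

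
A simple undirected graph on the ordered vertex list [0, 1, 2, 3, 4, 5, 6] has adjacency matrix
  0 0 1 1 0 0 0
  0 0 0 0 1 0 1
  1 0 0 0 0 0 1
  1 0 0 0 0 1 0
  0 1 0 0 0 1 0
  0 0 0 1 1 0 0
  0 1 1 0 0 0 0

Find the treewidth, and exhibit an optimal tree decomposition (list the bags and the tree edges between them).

Treewidth 2.
One optimal decomposition is:
Bags: B1 = {0, 3, 5}  B2 = {0, 2, 5}  B3 = {2, 5, 6}  B4 = {1, 5, 6}  B5 = {1, 4, 5}
Tree: B1–B2, B2–B3, B3–B4, B4–B5

The largest bag has 3 vertices, giving width 2; this decomposition certifies tw(G) ≤ 2. Since 5–3–0–2–6–1–4–5 is a cycle in G, G is not acyclic. Forests are exactly the graphs of treewidth ≤ 1, so tw(G) ≥ 2. Hence tw(G) = 2 exactly.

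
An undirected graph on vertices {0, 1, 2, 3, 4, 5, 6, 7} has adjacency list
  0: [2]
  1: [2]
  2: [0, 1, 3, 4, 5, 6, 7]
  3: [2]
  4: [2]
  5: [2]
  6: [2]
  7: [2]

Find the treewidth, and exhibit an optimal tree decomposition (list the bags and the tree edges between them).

Treewidth 1.
Bags: B1 = {0, 2}  B2 = {2, 5}  B3 = {2, 3}  B4 = {2, 6}  B5 = {1, 2}  B6 = {2, 7}  B7 = {2, 4}
Tree: B1–B2, B2–B3, B2–B4, B2–B5, B2–B6, B3–B7

Each bag holds 2 vertices, so the decomposition has width 1, which upper-bounds the treewidth. Any graph with an edge has treewidth ≥ 1, and G has the edge 0–2. Therefore the treewidth is 1.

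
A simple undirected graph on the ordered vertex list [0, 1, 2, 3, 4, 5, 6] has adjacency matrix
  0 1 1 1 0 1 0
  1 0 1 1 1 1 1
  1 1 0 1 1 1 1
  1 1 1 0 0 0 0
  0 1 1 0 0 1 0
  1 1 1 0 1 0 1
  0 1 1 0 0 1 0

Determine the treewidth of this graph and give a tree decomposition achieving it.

The largest bag has 4 vertices, giving width 3; this decomposition certifies tw(G) ≤ 3. Conversely, {0, 1, 2, 3} is a clique of size 4, and the vertices of any clique must share a bag in every tree decomposition; so some bag has ≥ 4 vertices and tw(G) ≥ 3. Therefore the treewidth is 3.

Treewidth 3.
One optimal decomposition is:
Bags: B1 = {1, 2, 5, 6}  B2 = {1, 2, 4, 5}  B3 = {0, 1, 2, 5}  B4 = {0, 1, 2, 3}
Tree: B1–B2, B1–B3, B3–B4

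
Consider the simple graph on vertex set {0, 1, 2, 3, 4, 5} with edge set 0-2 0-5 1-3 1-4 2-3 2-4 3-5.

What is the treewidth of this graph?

2

A width-2 tree decomposition is:
Bags: B1 = {1, 3, 4}  B2 = {2, 3, 4}  B3 = {2, 3, 5}  B4 = {0, 2, 5}
Tree: B1–B2, B2–B3, B3–B4
The largest bag has 3 vertices, giving width 2; this decomposition certifies tw(G) ≤ 2. The edges 1–4–2–3–1 form a cycle, so G is not a tree and its treewidth is at least 2. Hence tw(G) = 2 exactly.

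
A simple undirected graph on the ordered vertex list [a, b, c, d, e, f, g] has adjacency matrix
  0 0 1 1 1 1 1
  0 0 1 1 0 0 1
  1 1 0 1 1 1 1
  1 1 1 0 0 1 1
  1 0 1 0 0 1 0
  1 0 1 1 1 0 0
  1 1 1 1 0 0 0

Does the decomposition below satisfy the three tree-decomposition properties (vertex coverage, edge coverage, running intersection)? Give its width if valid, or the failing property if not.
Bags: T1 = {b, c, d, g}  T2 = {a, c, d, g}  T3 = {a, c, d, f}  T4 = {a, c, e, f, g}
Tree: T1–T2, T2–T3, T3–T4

No — bags containing vertex g are not connected in the tree.

A tree decomposition must satisfy three properties: every vertex lies in some bag; for every edge, both endpoints lie together in some bag; and for every vertex, the bags containing it form a connected subtree. Here bags containing vertex g are not connected in the tree, so the decomposition is invalid.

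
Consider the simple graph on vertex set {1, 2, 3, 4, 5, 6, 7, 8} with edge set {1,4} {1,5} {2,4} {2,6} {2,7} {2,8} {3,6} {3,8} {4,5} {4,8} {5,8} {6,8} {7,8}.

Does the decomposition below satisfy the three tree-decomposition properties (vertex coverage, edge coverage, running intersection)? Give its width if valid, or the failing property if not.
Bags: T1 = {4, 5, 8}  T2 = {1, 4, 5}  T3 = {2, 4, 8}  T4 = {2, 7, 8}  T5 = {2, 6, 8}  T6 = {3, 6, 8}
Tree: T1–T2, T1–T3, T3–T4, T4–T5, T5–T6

Yes; width 2.

Vertex coverage: the bags together contain {1, 2, 3, 4, 5, 6, 7, 8}, the full vertex set. Edge coverage: each edge of G has both endpoints in at least one bag. Running intersection: for every vertex, the bags containing it form a connected subtree. All three properties hold, so this is a valid tree decomposition of width max|bag| − 1 = 2, and hence tw(G) ≤ 2.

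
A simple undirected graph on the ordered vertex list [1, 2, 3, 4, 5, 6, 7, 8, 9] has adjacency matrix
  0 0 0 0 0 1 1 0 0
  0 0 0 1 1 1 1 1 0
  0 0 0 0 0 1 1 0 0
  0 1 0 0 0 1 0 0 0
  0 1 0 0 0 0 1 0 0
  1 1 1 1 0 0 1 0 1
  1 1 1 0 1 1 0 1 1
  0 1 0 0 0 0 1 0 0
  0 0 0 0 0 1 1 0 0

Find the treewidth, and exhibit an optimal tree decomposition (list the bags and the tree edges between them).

Treewidth 2.
One such decomposition:
Bags: B1 = {2, 6, 7}  B2 = {2, 7, 8}  B3 = {2, 4, 6}  B4 = {6, 7, 9}  B5 = {2, 5, 7}  B6 = {1, 6, 7}  B7 = {3, 6, 7}
Tree: B1–B2, B1–B3, B1–B4, B2–B5, B4–B6, B1–B7

The largest bag has 3 vertices, giving width 2; this decomposition certifies tw(G) ≤ 2. Conversely, {2, 4, 6} is a clique of size 3, and the vertices of any clique must share a bag in every tree decomposition; so some bag has ≥ 3 vertices and tw(G) ≥ 2. Combining the bounds, tw(G) = 2.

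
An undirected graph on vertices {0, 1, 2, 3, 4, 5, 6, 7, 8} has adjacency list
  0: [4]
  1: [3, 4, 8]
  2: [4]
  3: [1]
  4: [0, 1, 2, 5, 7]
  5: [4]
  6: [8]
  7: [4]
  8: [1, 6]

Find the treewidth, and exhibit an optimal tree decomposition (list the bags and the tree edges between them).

Treewidth 1.
Bags: B1 = {4, 5}  B2 = {1, 4}  B3 = {4, 7}  B4 = {2, 4}  B5 = {1, 8}  B6 = {1, 3}  B7 = {6, 8}  B8 = {0, 4}
Tree: B1–B2, B2–B3, B1–B4, B2–B5, B5–B6, B5–B7, B2–B8

The largest bag has 2 vertices, giving width 1; this decomposition certifies tw(G) ≤ 1. Any graph with an edge has treewidth ≥ 1, and G has the edge 4–5. Combining the bounds, tw(G) = 1.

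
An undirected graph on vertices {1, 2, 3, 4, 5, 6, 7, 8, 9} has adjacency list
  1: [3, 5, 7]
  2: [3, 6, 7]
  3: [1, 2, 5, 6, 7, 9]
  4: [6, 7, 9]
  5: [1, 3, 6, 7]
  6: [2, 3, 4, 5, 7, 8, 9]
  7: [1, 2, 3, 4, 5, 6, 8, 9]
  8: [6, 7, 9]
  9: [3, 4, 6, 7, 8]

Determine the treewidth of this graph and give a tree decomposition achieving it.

Treewidth 3.
One such decomposition:
Bags: B1 = {3, 6, 7, 9}  B2 = {3, 5, 6, 7}  B3 = {6, 7, 8, 9}  B4 = {1, 3, 5, 7}  B5 = {4, 6, 7, 9}  B6 = {2, 3, 6, 7}
Tree: B1–B2, B1–B3, B2–B4, B3–B5, B2–B6

The largest bag has 4 vertices, giving width 3; this decomposition certifies tw(G) ≤ 3. Conversely, {1, 3, 5, 7} is a clique of size 4, and the vertices of any clique must share a bag in every tree decomposition; so some bag has ≥ 4 vertices and tw(G) ≥ 3. The upper and lower bounds meet at 3, so that is the treewidth.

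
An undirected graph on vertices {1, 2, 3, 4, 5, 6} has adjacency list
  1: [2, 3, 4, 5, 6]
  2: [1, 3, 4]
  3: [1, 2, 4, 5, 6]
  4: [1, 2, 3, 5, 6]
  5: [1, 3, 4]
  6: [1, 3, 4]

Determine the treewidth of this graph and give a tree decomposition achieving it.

Treewidth 3.
One such decomposition:
Bags: B1 = {1, 3, 4, 5}  B2 = {1, 2, 3, 4}  B3 = {1, 3, 4, 6}
Tree: B1–B2, B1–B3

Each bag holds 4 vertices, so the decomposition has width 3, which upper-bounds the treewidth. Conversely, {1, 2, 3, 4} is a clique of size 4, and the vertices of any clique must share a bag in every tree decomposition; so some bag has ≥ 4 vertices and tw(G) ≥ 3. Combining the bounds, tw(G) = 3.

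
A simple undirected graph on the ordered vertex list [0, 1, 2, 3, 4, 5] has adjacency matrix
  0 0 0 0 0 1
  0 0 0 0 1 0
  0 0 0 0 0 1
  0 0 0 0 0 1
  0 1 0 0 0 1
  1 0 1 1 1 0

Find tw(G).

1

A width-1 tree decomposition is:
Bags: B1 = {0, 5}  B2 = {2, 5}  B3 = {4, 5}  B4 = {1, 4}  B5 = {3, 5}
Tree: B1–B2, B2–B3, B3–B4, B3–B5
Each bag holds 2 vertices, so the decomposition has width 1, which upper-bounds the treewidth. Since G has at least one edge (e.g. 0–5), it is not an edgeless graph, so tw(G) ≥ 1. Therefore the treewidth is 1.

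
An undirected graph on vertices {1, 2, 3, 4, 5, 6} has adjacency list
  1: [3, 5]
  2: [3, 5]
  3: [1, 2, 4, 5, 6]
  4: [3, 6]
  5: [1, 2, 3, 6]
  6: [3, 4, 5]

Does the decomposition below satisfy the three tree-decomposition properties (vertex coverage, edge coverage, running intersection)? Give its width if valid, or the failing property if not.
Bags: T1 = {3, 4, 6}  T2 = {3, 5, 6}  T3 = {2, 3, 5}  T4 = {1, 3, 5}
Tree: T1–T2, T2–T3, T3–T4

Yes; width 2.

Checking the three conditions: (i) the bags cover all of {1, 2, 3, 4, 5, 6}; (ii) for each edge, some bag contains both endpoints; (iii) the bags containing any fixed vertex form a subtree. All hold, so the decomposition is valid with width 3 − 1 = 2.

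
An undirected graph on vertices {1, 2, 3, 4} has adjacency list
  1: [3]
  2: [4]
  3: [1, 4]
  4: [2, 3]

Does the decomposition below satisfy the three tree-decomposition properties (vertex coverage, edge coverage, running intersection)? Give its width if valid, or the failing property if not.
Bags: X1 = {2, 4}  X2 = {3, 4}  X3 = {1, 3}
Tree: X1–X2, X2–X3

Checking the three conditions: (i) the bags cover all of {1, 2, 3, 4}; (ii) for each edge, some bag contains both endpoints; (iii) the bags containing any fixed vertex form a subtree. All hold, so the decomposition is valid with width 2 − 1 = 1.

Yes; width 1.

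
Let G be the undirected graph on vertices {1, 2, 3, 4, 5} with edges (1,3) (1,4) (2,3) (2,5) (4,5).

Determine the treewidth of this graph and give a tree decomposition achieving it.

Treewidth 2.
Bags: B1 = {2, 4, 5}  B2 = {1, 2, 4}  B3 = {1, 2, 3}
Tree: B1–B2, B2–B3

The largest bag has 3 vertices, giving width 2; this decomposition certifies tw(G) ≤ 2. For the lower bound, G contains the cycle 2–5–4–1–3–2, so G is not a forest; only forests have treewidth ≤ 1, hence tw(G) ≥ 2. Hence tw(G) = 2 exactly.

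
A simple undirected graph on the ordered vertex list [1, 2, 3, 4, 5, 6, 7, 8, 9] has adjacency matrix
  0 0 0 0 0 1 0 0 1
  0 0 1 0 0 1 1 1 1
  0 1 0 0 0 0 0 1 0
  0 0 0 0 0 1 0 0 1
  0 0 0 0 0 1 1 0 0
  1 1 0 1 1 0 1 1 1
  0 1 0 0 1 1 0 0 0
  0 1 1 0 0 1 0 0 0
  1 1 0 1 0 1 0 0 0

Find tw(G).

A width-2 tree decomposition is:
Bags: B1 = {2, 6, 7}  B2 = {2, 6, 9}  B3 = {4, 6, 9}  B4 = {1, 6, 9}  B5 = {2, 6, 8}  B6 = {5, 6, 7}  B7 = {2, 3, 8}
Tree: B1–B2, B2–B3, B2–B4, B1–B5, B1–B6, B5–B7
The largest bag has 3 vertices, giving width 2; this decomposition certifies tw(G) ≤ 2. For the lower bound, the 3 vertices {2, 3, 8} are pairwise adjacent, and any tree decomposition puts a clique entirely inside one bag — forcing width ≥ 2. The upper and lower bounds meet at 2, so that is the treewidth.

2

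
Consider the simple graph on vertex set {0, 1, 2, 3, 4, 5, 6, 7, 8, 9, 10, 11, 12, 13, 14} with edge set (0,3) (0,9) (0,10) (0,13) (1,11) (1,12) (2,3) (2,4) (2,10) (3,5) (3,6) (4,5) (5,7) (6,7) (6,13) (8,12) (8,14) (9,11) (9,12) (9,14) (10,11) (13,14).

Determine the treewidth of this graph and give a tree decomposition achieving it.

Treewidth 3.
One such decomposition:
Bags: B1 = {1, 8, 11, 12}  B2 = {8, 9, 11, 12}  B3 = {8, 9, 11, 14}  B4 = {9, 10, 11, 14}  B5 = {0, 9, 10, 14}  B6 = {0, 10, 13, 14}  B7 = {0, 2, 10, 13}  B8 = {0, 2, 3, 13}  B9 = {2, 3, 6, 13}  B10 = {2, 3, 4, 6}  B11 = {3, 4, 5, 6}  B12 = {4, 5, 6, 7}
Tree: B1–B2, B2–B3, B3–B4, B4–B5, B5–B6, B6–B7, B7–B8, B8–B9, B9–B10, B10–B11, B11–B12

Each bag holds 4 vertices, so the decomposition has width 3, which upper-bounds the treewidth. For the lower bound: the 4 vertex sets {1,8,12}, {11}, {9}, {0,10,13,14} are disjoint, each induces a connected subgraph, and every pair is joined by at least one edge of G. Contracting each set to a single vertex therefore yields K_{4} as a minor, and since treewidth is minor-monotone, tw(G) ≥ tw(K_{4}) = 3. The upper and lower bounds meet at 3, so that is the treewidth.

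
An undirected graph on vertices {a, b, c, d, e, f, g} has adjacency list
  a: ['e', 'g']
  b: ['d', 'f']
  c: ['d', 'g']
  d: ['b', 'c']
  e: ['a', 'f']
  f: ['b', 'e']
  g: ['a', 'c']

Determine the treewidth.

A width-2 tree decomposition is:
Bags: B1 = {c, d, g}  B2 = {b, d, g}  B3 = {b, f, g}  B4 = {e, f, g}  B5 = {a, e, g}
Tree: B1–B2, B2–B3, B3–B4, B4–B5
The largest bag has 3 vertices, giving width 2; this decomposition certifies tw(G) ≤ 2. Since g–c–d–b–f–e–a–g is a cycle in G, G is not acyclic. Forests are exactly the graphs of treewidth ≤ 1, so tw(G) ≥ 2. Hence tw(G) = 2 exactly.

2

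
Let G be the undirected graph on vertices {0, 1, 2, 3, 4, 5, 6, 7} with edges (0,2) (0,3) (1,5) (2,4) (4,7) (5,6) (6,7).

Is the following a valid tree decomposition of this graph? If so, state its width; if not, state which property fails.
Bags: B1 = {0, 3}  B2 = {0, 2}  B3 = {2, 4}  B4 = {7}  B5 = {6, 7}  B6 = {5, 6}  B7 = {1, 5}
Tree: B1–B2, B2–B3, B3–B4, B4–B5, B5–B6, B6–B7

A tree decomposition must satisfy three properties: every vertex lies in some bag; for every edge, both endpoints lie together in some bag; and for every vertex, the bags containing it form a connected subtree. Here edge (4,7) lies in no bag, so the decomposition is invalid.

No — edge (4,7) lies in no bag.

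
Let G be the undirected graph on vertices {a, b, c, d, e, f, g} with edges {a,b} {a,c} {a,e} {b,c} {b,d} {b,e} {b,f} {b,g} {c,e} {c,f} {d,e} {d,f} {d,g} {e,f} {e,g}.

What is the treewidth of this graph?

A width-3 tree decomposition is:
Bags: B1 = {b, c, e, f}  B2 = {a, b, c, e}  B3 = {b, d, e, f}  B4 = {b, d, e, g}
Tree: B1–B2, B1–B3, B3–B4
Each bag holds 4 vertices, so the decomposition has width 3, which upper-bounds the treewidth. For the lower bound, the 4 vertices {b, d, e, g} are pairwise adjacent, and any tree decomposition puts a clique entirely inside one bag — forcing width ≥ 3. Therefore the treewidth is 3.

3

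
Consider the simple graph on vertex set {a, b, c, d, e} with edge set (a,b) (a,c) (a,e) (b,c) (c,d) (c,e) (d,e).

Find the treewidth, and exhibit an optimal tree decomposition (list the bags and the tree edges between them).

The largest bag has 3 vertices, giving width 2; this decomposition certifies tw(G) ≤ 2. Conversely, {c, d, e} is a clique of size 3, and the vertices of any clique must share a bag in every tree decomposition; so some bag has ≥ 3 vertices and tw(G) ≥ 2. Hence tw(G) = 2 exactly.

Treewidth 2.
One optimal decomposition is:
Bags: B1 = {a, c, e}  B2 = {a, b, c}  B3 = {c, d, e}
Tree: B1–B2, B1–B3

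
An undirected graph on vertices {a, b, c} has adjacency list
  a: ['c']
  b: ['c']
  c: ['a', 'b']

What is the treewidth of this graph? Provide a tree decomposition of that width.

Treewidth 1.
One optimal decomposition is:
Bags: B1 = {b, c}  B2 = {a, c}
Tree: B1–B2

Every bag has size at most 2, so the width is 2 − 1 = 1 and tw(G) ≤ 1. Since G has at least one edge (e.g. c–b), it is not an edgeless graph, so tw(G) ≥ 1. The upper and lower bounds meet at 1, so that is the treewidth.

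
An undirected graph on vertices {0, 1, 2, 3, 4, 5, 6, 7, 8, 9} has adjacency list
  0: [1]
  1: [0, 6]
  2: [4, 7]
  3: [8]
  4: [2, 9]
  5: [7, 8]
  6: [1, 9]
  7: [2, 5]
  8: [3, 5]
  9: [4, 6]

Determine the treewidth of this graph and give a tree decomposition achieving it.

Treewidth 1.
One such decomposition:
Bags: B1 = {0, 1}  B2 = {1, 6}  B3 = {6, 9}  B4 = {4, 9}  B5 = {2, 4}  B6 = {2, 7}  B7 = {5, 7}  B8 = {5, 8}  B9 = {3, 8}
Tree: B1–B2, B2–B3, B3–B4, B4–B5, B5–B6, B6–B7, B7–B8, B8–B9

The largest bag has 2 vertices, giving width 1; this decomposition certifies tw(G) ≤ 1. Since G has at least one edge (e.g. 0–1), it is not an edgeless graph, so tw(G) ≥ 1. Therefore the treewidth is 1.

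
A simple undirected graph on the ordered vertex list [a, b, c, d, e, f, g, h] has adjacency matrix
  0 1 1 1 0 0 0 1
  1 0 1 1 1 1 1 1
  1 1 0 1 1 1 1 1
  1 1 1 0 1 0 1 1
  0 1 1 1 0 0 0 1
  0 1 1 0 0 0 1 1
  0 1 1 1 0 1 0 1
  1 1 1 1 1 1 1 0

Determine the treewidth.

A width-4 tree decomposition is:
Bags: B1 = {b, c, d, e, h}  B2 = {a, b, c, d, h}  B3 = {b, c, d, g, h}  B4 = {b, c, f, g, h}
Tree: B1–B2, B2–B3, B3–B4
The largest bag has 5 vertices, giving width 4; this decomposition certifies tw(G) ≤ 4. Conversely, {b, c, d, g, h} is a clique of size 5, and the vertices of any clique must share a bag in every tree decomposition; so some bag has ≥ 5 vertices and tw(G) ≥ 4. Combining the bounds, tw(G) = 4.

4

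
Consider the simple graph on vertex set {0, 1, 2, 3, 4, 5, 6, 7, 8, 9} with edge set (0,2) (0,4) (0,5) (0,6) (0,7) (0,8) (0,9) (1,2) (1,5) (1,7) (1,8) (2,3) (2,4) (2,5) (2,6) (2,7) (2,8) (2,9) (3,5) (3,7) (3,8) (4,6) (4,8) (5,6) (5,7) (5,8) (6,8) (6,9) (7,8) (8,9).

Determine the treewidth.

4

A width-4 tree decomposition is:
Bags: B1 = {0, 2, 5, 6, 8}  B2 = {0, 2, 4, 6, 8}  B3 = {0, 2, 5, 7, 8}  B4 = {2, 3, 5, 7, 8}  B5 = {0, 2, 6, 8, 9}  B6 = {1, 2, 5, 7, 8}
Tree: B1–B2, B1–B3, B3–B4, B2–B5, B3–B6
The largest bag has 5 vertices, giving width 4; this decomposition certifies tw(G) ≤ 4. On the other hand G contains the 5-clique {0, 2, 6, 8, 9}. A clique must lie in a single bag of any decomposition, so no decomposition can have width below 4. Hence tw(G) = 4 exactly.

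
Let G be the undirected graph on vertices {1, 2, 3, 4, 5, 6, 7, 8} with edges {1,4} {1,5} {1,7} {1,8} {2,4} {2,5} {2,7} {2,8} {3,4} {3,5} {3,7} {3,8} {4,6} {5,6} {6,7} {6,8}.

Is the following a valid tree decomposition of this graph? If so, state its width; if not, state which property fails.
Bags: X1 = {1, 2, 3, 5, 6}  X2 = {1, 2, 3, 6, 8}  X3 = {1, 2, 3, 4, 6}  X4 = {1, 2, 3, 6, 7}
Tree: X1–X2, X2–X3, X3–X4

Every vertex of G appears in some bag (union = {1, 2, 3, 4, 5, 6, 7, 8}); every edge is covered by a bag; and for each vertex v the set of bags containing v is connected in the bag tree. The decomposition is therefore valid. The largest bag has 5 vertices, so the width is 4.

Yes; width 4.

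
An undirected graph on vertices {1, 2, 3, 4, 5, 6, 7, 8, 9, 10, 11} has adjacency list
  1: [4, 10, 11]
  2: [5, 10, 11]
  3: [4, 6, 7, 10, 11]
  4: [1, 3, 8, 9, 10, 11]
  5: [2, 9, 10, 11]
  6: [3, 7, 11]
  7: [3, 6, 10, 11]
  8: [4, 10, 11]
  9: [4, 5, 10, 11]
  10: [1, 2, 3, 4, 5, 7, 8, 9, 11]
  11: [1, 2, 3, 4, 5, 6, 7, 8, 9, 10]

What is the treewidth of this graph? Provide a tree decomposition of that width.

Treewidth 3.
One optimal decomposition is:
Bags: B1 = {4, 9, 10, 11}  B2 = {5, 9, 10, 11}  B3 = {3, 4, 10, 11}  B4 = {3, 7, 10, 11}  B5 = {3, 6, 7, 11}  B6 = {2, 5, 10, 11}  B7 = {4, 8, 10, 11}  B8 = {1, 4, 10, 11}
Tree: B1–B2, B1–B3, B3–B4, B4–B5, B2–B6, B1–B7, B7–B8

Each bag holds 4 vertices, so the decomposition has width 3, which upper-bounds the treewidth. For the lower bound, the 4 vertices {2, 5, 10, 11} are pairwise adjacent, and any tree decomposition puts a clique entirely inside one bag — forcing width ≥ 3. Therefore the treewidth is 3.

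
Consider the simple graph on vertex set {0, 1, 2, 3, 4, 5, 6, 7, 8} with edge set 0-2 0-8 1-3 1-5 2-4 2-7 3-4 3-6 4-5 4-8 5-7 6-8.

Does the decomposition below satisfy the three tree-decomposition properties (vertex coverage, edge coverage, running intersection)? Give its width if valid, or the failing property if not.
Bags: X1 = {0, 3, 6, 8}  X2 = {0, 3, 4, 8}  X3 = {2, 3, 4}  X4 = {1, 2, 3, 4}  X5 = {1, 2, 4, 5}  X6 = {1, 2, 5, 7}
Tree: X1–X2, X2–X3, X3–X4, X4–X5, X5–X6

No — edge (0,2) lies in no bag.

A tree decomposition must satisfy three properties: every vertex lies in some bag; for every edge, both endpoints lie together in some bag; and for every vertex, the bags containing it form a connected subtree. Here edge (0,2) lies in no bag, so the decomposition is invalid.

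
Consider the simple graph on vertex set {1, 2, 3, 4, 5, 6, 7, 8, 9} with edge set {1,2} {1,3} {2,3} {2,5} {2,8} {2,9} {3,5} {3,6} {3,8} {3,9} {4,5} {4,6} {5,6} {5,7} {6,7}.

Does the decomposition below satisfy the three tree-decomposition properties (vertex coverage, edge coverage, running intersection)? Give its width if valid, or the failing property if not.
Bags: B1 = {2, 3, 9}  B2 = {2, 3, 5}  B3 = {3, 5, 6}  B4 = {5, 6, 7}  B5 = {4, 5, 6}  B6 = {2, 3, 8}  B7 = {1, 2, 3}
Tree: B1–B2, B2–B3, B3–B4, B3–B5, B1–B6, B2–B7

Every vertex of G appears in some bag (union = {1, 2, 3, 4, 5, 6, 7, 8, 9}); every edge is covered by a bag; and for each vertex v the set of bags containing v is connected in the bag tree. The decomposition is therefore valid. The largest bag has 3 vertices, so the width is 2.

Yes; width 2.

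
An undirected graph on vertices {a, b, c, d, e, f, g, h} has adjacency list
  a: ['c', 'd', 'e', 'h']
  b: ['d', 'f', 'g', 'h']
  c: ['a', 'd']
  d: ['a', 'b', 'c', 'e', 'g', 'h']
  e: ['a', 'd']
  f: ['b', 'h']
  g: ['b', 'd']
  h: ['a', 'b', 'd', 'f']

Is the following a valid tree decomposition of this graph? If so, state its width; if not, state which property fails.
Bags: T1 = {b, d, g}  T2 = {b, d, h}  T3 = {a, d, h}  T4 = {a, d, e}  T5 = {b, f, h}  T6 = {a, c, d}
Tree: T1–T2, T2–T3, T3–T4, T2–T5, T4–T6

Checking the three conditions: (i) the bags cover all of {a, b, c, d, e, f, g, h}; (ii) for each edge, some bag contains both endpoints; (iii) the bags containing any fixed vertex form a subtree. All hold, so the decomposition is valid with width 3 − 1 = 2.

Yes; width 2.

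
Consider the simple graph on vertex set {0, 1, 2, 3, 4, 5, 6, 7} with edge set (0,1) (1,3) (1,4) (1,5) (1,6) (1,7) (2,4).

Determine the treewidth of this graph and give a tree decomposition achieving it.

Treewidth 1.
One optimal decomposition is:
Bags: B1 = {1, 7}  B2 = {1, 4}  B3 = {1, 3}  B4 = {2, 4}  B5 = {0, 1}  B6 = {1, 6}  B7 = {1, 5}
Tree: B1–B2, B1–B3, B2–B4, B1–B5, B2–B6, B3–B7

Every bag has size at most 2, so the width is 2 − 1 = 1 and tw(G) ≤ 1. G has an edge, so its treewidth is at least 1. Hence tw(G) = 1 exactly.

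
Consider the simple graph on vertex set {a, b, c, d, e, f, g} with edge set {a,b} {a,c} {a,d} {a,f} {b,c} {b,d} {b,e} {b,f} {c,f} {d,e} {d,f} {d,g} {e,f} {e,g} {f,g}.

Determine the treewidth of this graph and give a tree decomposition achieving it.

Treewidth 3.
Bags: B1 = {a, b, d, f}  B2 = {b, d, e, f}  B3 = {d, e, f, g}  B4 = {a, b, c, f}
Tree: B1–B2, B2–B3, B1–B4

The largest bag has 4 vertices, giving width 3; this decomposition certifies tw(G) ≤ 3. For the lower bound, the 4 vertices {d, e, f, g} are pairwise adjacent, and any tree decomposition puts a clique entirely inside one bag — forcing width ≥ 3. The upper and lower bounds meet at 3, so that is the treewidth.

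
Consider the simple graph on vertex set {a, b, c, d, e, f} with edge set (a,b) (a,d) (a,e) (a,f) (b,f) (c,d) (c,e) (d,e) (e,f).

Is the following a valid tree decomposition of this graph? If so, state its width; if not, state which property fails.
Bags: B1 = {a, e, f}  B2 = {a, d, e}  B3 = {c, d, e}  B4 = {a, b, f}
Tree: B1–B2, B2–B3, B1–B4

Checking the three conditions: (i) the bags cover all of {a, b, c, d, e, f}; (ii) for each edge, some bag contains both endpoints; (iii) the bags containing any fixed vertex form a subtree. All hold, so the decomposition is valid with width 3 − 1 = 2.

Yes; width 2.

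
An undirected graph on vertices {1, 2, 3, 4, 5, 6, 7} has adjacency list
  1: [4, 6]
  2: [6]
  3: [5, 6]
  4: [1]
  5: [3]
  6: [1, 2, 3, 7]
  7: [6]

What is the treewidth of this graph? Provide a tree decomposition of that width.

The largest bag has 2 vertices, giving width 1; this decomposition certifies tw(G) ≤ 1. G has an edge, so its treewidth is at least 1. Therefore the treewidth is 1.

Treewidth 1.
Bags: B1 = {1, 6}  B2 = {3, 6}  B3 = {2, 6}  B4 = {1, 4}  B5 = {3, 5}  B6 = {6, 7}
Tree: B1–B2, B1–B3, B1–B4, B2–B5, B3–B6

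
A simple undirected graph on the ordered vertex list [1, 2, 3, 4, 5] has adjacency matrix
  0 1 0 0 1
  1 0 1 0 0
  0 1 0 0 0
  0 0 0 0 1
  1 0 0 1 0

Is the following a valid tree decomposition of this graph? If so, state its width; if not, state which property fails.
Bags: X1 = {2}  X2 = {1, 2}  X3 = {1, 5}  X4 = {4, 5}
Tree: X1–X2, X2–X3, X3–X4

No — vertex 3 appears in no bag.

A tree decomposition must satisfy three properties: every vertex lies in some bag; for every edge, both endpoints lie together in some bag; and for every vertex, the bags containing it form a connected subtree. Here vertex 3 appears in no bag, so the decomposition is invalid.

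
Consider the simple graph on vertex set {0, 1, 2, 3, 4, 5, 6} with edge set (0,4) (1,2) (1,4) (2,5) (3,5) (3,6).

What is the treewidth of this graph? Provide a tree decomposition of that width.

Treewidth 1.
Bags: B1 = {0, 4}  B2 = {1, 4}  B3 = {1, 2}  B4 = {2, 5}  B5 = {3, 5}  B6 = {3, 6}
Tree: B1–B2, B2–B3, B3–B4, B4–B5, B5–B6

Each bag holds 2 vertices, so the decomposition has width 1, which upper-bounds the treewidth. Since G has at least one edge (e.g. 0–4), it is not an edgeless graph, so tw(G) ≥ 1. Combining the bounds, tw(G) = 1.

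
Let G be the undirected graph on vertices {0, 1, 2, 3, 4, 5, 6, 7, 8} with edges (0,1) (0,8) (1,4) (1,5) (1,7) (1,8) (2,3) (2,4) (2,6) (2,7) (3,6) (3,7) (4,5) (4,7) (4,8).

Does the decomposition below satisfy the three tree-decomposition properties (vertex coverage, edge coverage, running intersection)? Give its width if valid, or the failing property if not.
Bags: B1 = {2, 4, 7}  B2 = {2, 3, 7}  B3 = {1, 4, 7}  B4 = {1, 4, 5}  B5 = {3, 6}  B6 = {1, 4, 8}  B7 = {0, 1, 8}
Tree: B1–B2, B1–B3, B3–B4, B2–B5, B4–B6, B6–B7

No — edge (2,6) lies in no bag.

A tree decomposition must satisfy three properties: every vertex lies in some bag; for every edge, both endpoints lie together in some bag; and for every vertex, the bags containing it form a connected subtree. Here edge (2,6) lies in no bag, so the decomposition is invalid.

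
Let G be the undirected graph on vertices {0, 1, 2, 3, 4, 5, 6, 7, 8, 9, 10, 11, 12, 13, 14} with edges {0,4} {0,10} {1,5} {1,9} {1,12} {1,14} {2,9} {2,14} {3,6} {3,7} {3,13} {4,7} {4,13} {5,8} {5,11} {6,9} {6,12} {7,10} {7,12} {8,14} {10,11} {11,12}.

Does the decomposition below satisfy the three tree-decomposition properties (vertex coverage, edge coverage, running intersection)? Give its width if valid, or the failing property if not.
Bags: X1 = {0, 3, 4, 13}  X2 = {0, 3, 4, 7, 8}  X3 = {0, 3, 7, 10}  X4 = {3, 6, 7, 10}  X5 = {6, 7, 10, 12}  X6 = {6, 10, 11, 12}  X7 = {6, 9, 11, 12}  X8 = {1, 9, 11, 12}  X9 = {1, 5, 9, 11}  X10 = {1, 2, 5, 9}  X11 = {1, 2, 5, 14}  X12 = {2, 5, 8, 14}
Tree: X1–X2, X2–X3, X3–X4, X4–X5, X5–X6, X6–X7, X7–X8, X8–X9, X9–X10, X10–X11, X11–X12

A tree decomposition must satisfy three properties: every vertex lies in some bag; for every edge, both endpoints lie together in some bag; and for every vertex, the bags containing it form a connected subtree. Here bags containing vertex 8 are not connected in the tree, so the decomposition is invalid.

No — bags containing vertex 8 are not connected in the tree.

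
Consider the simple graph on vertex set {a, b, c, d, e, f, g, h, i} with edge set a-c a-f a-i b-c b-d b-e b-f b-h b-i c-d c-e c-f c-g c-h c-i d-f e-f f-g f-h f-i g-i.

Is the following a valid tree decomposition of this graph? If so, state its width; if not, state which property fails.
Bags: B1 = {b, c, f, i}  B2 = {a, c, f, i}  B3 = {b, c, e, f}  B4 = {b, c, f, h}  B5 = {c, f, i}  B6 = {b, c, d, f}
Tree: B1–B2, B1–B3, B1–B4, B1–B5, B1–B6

No — vertex g appears in no bag.

A tree decomposition must satisfy three properties: every vertex lies in some bag; for every edge, both endpoints lie together in some bag; and for every vertex, the bags containing it form a connected subtree. Here vertex g appears in no bag, so the decomposition is invalid.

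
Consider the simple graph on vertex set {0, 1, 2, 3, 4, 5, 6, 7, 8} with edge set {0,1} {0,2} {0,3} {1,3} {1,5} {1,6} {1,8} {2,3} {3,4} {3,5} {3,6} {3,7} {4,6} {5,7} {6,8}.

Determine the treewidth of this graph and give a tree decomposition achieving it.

Treewidth 2.
One optimal decomposition is:
Bags: B1 = {1, 3, 5}  B2 = {3, 5, 7}  B3 = {0, 1, 3}  B4 = {1, 3, 6}  B5 = {3, 4, 6}  B6 = {1, 6, 8}  B7 = {0, 2, 3}
Tree: B1–B2, B1–B3, B3–B4, B4–B5, B4–B6, B3–B7

The largest bag has 3 vertices, giving width 2; this decomposition certifies tw(G) ≤ 2. On the other hand G contains the 3-clique {1, 6, 8}. A clique must lie in a single bag of any decomposition, so no decomposition can have width below 2. Combining the bounds, tw(G) = 2.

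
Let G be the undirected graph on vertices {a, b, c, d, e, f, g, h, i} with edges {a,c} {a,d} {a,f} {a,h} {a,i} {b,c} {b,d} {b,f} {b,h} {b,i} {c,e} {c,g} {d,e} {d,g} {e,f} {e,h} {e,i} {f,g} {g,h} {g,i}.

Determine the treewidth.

A width-4 tree decomposition is:
Bags: B1 = {a, b, e, g, i}  B2 = {a, b, e, g, h}  B3 = {a, b, d, e, g}  B4 = {a, b, c, e, g}  B5 = {a, b, e, f, g}
Tree: B1–B2, B2–B3, B3–B4, B4–B5
Every bag has size at most 5, so the width is 5 − 1 = 4 and tw(G) ≤ 4. For the lower bound: the 5 vertex sets {g,i}, {a,h}, {d,e}, {b}, {c} are disjoint, each induces a connected subgraph, and every pair is joined by at least one edge of G. Contracting each set to a single vertex therefore yields K_{5} as a minor, and since treewidth is minor-monotone, tw(G) ≥ tw(K_{5}) = 4. Hence tw(G) = 4 exactly.

4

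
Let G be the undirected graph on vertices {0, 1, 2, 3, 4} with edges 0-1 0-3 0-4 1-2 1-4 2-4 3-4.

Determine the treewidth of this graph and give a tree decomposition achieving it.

Treewidth 2.
One such decomposition:
Bags: B1 = {0, 1, 4}  B2 = {0, 3, 4}  B3 = {1, 2, 4}
Tree: B1–B2, B1–B3

Every bag has size at most 3, so the width is 3 − 1 = 2 and tw(G) ≤ 2. On the other hand G contains the 3-clique {0, 1, 4}. A clique must lie in a single bag of any decomposition, so no decomposition can have width below 2. Hence tw(G) = 2 exactly.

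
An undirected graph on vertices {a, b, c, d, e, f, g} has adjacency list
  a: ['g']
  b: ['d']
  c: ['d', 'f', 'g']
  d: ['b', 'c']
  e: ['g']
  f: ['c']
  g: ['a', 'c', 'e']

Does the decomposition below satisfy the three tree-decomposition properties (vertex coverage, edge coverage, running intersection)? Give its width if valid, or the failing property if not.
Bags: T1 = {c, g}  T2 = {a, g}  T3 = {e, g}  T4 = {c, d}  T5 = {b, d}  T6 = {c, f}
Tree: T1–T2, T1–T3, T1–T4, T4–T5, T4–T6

Yes; width 1.

Checking the three conditions: (i) the bags cover all of {a, b, c, d, e, f, g}; (ii) for each edge, some bag contains both endpoints; (iii) the bags containing any fixed vertex form a subtree. All hold, so the decomposition is valid with width 2 − 1 = 1.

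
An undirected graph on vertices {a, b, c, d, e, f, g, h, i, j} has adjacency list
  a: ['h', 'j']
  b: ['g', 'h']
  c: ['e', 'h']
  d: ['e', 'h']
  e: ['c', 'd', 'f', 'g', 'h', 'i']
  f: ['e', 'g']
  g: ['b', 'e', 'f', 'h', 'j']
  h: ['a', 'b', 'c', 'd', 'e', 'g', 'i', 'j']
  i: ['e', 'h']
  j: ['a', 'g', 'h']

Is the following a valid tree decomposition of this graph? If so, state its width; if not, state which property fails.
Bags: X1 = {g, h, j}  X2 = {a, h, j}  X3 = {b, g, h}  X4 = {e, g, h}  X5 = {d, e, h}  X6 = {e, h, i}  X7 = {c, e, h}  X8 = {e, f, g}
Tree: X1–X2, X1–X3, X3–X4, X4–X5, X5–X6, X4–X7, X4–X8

Yes; width 2.

Every vertex of G appears in some bag (union = {a, b, c, d, e, f, g, h, i, j}); every edge is covered by a bag; and for each vertex v the set of bags containing v is connected in the bag tree. The decomposition is therefore valid. The largest bag has 3 vertices, so the width is 2.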